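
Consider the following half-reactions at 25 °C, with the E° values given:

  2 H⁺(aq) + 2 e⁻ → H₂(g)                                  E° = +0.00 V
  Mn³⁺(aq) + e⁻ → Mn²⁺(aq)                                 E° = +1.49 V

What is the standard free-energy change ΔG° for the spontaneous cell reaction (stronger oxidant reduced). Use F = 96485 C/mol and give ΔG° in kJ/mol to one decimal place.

-287.5 kJ/mol

Mn³⁺/Mn²⁺ (E° = +1.49 V) is the cathode; H⁺/H₂ (E° = +0.00 V) is the anode, so E°cell = +1.49 V.
Balancing electrons gives n = 2 (lcm of 1 and 2).
ΔG° = −nFE° = −(2)(96485)(+1.49) = -287,525 J = -287.5 kJ/mol.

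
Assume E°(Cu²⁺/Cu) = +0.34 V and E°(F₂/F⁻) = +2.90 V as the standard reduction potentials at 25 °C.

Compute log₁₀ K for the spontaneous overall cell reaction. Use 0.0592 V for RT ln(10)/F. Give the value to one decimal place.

Cathode: F₂/F⁻; anode: Cu²⁺/Cu. E°cell = +2.56 V, n = 2.
log K = nE°cell / 0.0592 = (2)(+2.56) / 0.0592 = 86.5.

86.5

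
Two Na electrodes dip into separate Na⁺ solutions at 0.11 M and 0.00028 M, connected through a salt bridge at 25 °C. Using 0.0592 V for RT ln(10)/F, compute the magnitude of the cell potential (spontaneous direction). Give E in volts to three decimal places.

For a concentration cell E°cell = 0. The 0.11 M side is the cathode (reduction is favoured where [Na⁺] is higher).
With n = 1, E = −(0.0592/1) log([Na⁺]ₐₙ/[Na⁺]꜀ₐₜ) = −(0.0592/1) log(0.00028/0.11) = −(0.0592/1)(-2.594) = +0.154 V.

+0.154 V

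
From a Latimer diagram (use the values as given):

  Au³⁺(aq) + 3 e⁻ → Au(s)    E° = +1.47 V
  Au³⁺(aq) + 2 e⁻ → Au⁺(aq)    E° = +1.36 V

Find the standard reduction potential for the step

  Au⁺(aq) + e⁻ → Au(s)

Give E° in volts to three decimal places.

Sequential free energies add, so n₃E°₃ = n₁E°₁ + n₂E°₂.
With n₃ = 3, and the known step contributing 2×(+1.36) V, the unknown satisfies 1·E° = 3×(+1.47) − 2×(+1.36) = +1.690.
E° = +1.690 / 1 = +1.690 V.

+1.690 V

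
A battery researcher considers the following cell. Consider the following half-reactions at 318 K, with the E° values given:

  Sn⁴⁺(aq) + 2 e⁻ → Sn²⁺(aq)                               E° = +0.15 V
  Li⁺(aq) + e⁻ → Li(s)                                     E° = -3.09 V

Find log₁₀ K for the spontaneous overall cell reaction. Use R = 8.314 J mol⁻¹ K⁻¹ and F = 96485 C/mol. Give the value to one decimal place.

102.7

Cathode: Sn⁴⁺/Sn²⁺; anode: Li⁺/Li. E°cell = (+0.15) − (-3.09) = +3.24 V, with n = 2.
ΔG° = −nFE° = −RT ln K, so ln K = nFE°/(RT) = (2)(96485)(+3.24) / ((8.314)(318)) = 236.482.
log₁₀ K = 236.482 / ln 10 = 102.7.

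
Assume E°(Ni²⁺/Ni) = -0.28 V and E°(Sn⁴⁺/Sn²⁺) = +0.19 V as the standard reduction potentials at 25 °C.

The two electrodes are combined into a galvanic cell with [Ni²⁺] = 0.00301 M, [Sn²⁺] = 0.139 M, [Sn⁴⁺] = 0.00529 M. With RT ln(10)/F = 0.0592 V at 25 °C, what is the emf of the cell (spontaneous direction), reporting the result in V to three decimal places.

+0.503 V

Sn⁴⁺/Sn²⁺ is the cathode (higher E°), Ni²⁺/Ni the anode: E°cell = +0.19 − (-0.28) = +0.47 V, n = 2.
Overall: Sn⁴⁺(aq) + Ni(s) → Sn²⁺(aq) + Ni²⁺(aq)
Q = [Sn²⁺]·[Ni²⁺] / ([Sn⁴⁺]); log Q = -1.102.
E = E° − (0.0592/n) log Q = +0.47 − (0.0592/2)(-1.102) = +0.503 V.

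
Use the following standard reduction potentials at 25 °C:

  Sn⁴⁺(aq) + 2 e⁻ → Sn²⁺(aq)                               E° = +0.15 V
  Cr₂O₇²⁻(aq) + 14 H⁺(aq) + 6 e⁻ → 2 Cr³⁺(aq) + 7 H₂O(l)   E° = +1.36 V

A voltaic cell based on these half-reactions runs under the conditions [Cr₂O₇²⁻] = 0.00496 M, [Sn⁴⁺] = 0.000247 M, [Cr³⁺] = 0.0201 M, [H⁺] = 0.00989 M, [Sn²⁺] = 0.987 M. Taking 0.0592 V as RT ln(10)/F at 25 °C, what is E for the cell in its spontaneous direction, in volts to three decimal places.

Cr₂O₇²⁻/Cr³⁺ is the cathode (higher E°), Sn⁴⁺/Sn²⁺ the anode: E°cell = +1.36 − (+0.15) = +1.21 V, n = 6.
Overall: Cr₂O₇²⁻(aq) + 14 H⁺(aq) + 3 Sn²⁺(aq) → 2 Cr³⁺(aq) + 7 H₂O(l) + 3 Sn⁴⁺(aq)
Q = [Cr³⁺]^2·[Sn⁴⁺]^3 / ([Cr₂O₇²⁻]·[H⁺]^14·[Sn²⁺]^3); log Q = 16.173.
E = E° − (0.0592/n) log Q = +1.21 − (0.0592/6)(16.173) = +1.050 V.

+1.050 V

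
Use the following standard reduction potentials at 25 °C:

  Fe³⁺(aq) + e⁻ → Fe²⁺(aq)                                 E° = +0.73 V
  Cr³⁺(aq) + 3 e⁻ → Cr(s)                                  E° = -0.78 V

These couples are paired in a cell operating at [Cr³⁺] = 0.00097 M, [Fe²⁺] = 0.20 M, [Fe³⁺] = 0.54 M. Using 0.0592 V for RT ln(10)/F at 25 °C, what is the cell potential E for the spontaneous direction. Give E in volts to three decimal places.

Fe³⁺/Fe²⁺ is the cathode (higher E°), Cr³⁺/Cr the anode: E°cell = +0.73 − (-0.78) = +1.51 V, n = 3.
Overall: 3 Fe³⁺(aq) + Cr(s) → 3 Fe²⁺(aq) + Cr³⁺(aq)
Q = [Fe²⁺]^3·[Cr³⁺] / ([Fe³⁺]^3); log Q = -4.307.
E = E° − (0.0592/n) log Q = +1.51 − (0.0592/3)(-4.307) = +1.595 V.

+1.595 V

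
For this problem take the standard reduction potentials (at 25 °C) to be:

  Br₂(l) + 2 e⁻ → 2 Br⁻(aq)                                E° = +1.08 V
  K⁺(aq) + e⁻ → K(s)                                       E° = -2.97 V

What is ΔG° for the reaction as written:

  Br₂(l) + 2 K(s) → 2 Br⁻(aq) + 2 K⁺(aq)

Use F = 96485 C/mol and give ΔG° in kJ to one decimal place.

As written, Br₂/Br⁻ is reduced (cathode) and K⁺/K is oxidised (anode), so E°cell = (+1.08) − (-2.97) = +4.05 V.
Balancing electrons gives n = 2.
ΔG° = −nFE° = −(2)(96485)(+4.05) = -781,528 J = -781.5 kJ.

-781.5 kJ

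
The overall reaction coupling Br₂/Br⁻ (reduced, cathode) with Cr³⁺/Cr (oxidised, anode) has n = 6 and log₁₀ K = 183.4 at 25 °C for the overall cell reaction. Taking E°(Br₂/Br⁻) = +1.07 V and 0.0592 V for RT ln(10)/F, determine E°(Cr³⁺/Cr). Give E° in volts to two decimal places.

E°cell = (0.0592/n)·log K = (0.0592/6)(183.4) = +1.810 V.
Since Br₂/Br⁻ is the cathode and Cr³⁺/Cr the anode, E°cell = E°(Br₂/Br⁻) − E°(Cr³⁺/Cr).
So E°(Cr³⁺/Cr) = E°(Br₂/Br⁻) − E°cell = (+1.07) − (+1.810) = -0.74 V.

-0.74 V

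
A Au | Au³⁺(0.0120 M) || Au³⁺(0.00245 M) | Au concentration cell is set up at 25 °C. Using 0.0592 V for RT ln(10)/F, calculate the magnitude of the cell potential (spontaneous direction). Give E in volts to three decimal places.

For a concentration cell E°cell = 0. The 0.0120 M side is the cathode (reduction is favoured where [Au³⁺] is higher).
With n = 3, E = −(0.0592/3) log([Au³⁺]ₐₙ/[Au³⁺]꜀ₐₜ) = −(0.0592/3) log(0.00245/0.012) = −(0.0592/3)(-0.690) = +0.014 V.

+0.014 V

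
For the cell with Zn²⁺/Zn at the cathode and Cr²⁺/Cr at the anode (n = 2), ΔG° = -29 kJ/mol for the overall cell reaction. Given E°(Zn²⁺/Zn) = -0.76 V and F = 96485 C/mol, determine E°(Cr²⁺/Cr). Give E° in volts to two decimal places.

-0.91 V

E°cell = −ΔG°/(nF) = −(-29×10³)/((2)(96485)) = +0.150 V.
Since Zn²⁺/Zn is the cathode and Cr²⁺/Cr the anode, E°cell = E°(Zn²⁺/Zn) − E°(Cr²⁺/Cr).
So E°(Cr²⁺/Cr) = E°(Zn²⁺/Zn) − E°cell = (-0.76) − (+0.150) = -0.91 V.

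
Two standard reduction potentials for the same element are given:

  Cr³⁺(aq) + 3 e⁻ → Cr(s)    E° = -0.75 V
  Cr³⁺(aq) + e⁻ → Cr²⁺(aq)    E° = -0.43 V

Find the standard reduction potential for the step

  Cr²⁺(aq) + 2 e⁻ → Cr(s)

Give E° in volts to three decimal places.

-0.910 V

Sequential free energies add, so n₃E°₃ = n₁E°₁ + n₂E°₂.
With n₃ = 3, and the known step contributing 1×(-0.43) V, the unknown satisfies 2·E° = 3×(-0.75) − 1×(-0.43) = -1.820.
E° = -1.820 / 2 = -0.910 V.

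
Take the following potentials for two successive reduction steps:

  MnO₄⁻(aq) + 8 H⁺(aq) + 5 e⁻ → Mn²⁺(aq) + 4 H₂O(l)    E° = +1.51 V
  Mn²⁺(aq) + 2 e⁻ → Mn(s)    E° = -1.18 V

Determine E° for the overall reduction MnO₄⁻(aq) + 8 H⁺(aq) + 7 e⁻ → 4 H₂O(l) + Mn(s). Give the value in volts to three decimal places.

+0.741 V

Since ΔG° = −nFE° is additive over sequential reductions, n₃E°₃ = n₁E°₁ + n₂E°₂.
E°₃ = (5×+1.51 + 2×-1.18) / 7 = (+5.190) / 7 = +0.741 V.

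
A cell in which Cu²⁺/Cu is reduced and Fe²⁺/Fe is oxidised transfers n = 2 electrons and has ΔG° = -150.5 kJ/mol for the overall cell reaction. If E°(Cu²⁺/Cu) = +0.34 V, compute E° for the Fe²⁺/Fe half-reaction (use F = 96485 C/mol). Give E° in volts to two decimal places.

-0.44 V

E°cell = −ΔG°/(nF) = −(-150.5×10³)/((2)(96485)) = +0.780 V.
Since Cu²⁺/Cu is the cathode and Fe²⁺/Fe the anode, E°cell = E°(Cu²⁺/Cu) − E°(Fe²⁺/Fe).
So E°(Fe²⁺/Fe) = E°(Cu²⁺/Cu) − E°cell = (+0.34) − (+0.780) = -0.44 V.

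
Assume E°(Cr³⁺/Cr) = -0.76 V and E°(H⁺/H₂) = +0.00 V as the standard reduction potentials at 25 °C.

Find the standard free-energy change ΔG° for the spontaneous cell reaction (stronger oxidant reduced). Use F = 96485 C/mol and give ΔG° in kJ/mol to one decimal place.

-440.0 kJ/mol

H⁺/H₂ (E° = +0.00 V) is the cathode; Cr³⁺/Cr (E° = -0.76 V) is the anode, so E°cell = +0.76 V.
Balancing electrons gives n = 6 (lcm of 2 and 3).
ΔG° = −nFE° = −(6)(96485)(+0.76) = -439,972 J = -440.0 kJ/mol.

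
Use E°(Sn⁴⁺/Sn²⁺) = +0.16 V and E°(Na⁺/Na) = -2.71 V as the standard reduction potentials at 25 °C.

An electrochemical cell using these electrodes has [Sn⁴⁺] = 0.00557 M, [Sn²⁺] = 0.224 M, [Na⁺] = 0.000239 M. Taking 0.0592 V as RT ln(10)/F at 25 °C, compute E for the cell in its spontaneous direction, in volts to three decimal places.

Sn⁴⁺/Sn²⁺ is the cathode (higher E°), Na⁺/Na the anode: E°cell = +0.16 − (-2.71) = +2.87 V, n = 2.
Overall: Sn⁴⁺(aq) + 2 Na(s) → Sn²⁺(aq) + 2 Na⁺(aq)
Q = [Sn²⁺]·[Na⁺]^2 / ([Sn⁴⁺]); log Q = -5.639.
E = E° − (0.0592/n) log Q = +2.87 − (0.0592/2)(-5.639) = +3.037 V.

+3.037 V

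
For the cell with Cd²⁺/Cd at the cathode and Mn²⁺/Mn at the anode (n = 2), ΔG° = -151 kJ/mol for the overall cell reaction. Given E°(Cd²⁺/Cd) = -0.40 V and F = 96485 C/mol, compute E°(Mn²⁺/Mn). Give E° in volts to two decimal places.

E°cell = −ΔG°/(nF) = −(-151×10³)/((2)(96485)) = +0.783 V.
Since Cd²⁺/Cd is the cathode and Mn²⁺/Mn the anode, E°cell = E°(Cd²⁺/Cd) − E°(Mn²⁺/Mn).
So E°(Mn²⁺/Mn) = E°(Cd²⁺/Cd) − E°cell = (-0.40) − (+0.783) = -1.18 V.

-1.18 V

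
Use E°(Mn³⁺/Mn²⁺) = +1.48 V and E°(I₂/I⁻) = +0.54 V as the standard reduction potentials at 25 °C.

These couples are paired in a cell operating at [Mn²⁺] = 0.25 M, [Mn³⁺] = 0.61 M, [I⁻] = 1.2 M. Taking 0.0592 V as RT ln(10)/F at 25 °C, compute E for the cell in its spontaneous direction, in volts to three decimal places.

Mn³⁺/Mn²⁺ is the cathode (higher E°), I₂/I⁻ the anode: E°cell = +1.48 − (+0.54) = +0.94 V, n = 2.
Overall: 2 Mn³⁺(aq) + 2 I⁻(aq) → 2 Mn²⁺(aq) + I₂(s)
Q = [Mn²⁺]^2 / ([Mn³⁺]^2·[I⁻]^2); log Q = -0.933.
E = E° − (0.0592/n) log Q = +0.94 − (0.0592/2)(-0.933) = +0.968 V.

+0.968 V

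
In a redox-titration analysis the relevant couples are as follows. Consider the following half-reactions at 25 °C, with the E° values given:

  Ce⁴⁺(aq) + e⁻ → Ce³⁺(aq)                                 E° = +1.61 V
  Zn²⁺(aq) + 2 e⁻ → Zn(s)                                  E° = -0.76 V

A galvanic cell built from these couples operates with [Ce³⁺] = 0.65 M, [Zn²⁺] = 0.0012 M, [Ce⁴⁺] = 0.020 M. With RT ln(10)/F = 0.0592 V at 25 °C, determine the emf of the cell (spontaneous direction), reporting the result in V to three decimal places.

+2.367 V

Ce⁴⁺/Ce³⁺ is the cathode (higher E°), Zn²⁺/Zn the anode: E°cell = +1.61 − (-0.76) = +2.37 V, n = 2.
Overall: 2 Ce⁴⁺(aq) + Zn(s) → 2 Ce³⁺(aq) + Zn²⁺(aq)
Q = [Ce³⁺]^2·[Zn²⁺] / ([Ce⁴⁺]^2); log Q = 0.103.
E = E° − (0.0592/n) log Q = +2.37 − (0.0592/2)(0.103) = +2.367 V.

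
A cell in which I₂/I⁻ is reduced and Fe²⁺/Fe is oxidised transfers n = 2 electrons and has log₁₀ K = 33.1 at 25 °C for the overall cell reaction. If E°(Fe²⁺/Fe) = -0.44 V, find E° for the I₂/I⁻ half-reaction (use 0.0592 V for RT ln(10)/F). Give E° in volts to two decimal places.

+0.54 V

E°cell = (0.0592/n)·log K = (0.0592/2)(33.1) = +0.980 V.
Since I₂/I⁻ is the cathode and Fe²⁺/Fe the anode, E°cell = E°(I₂/I⁻) − E°(Fe²⁺/Fe).
So E°(I₂/I⁻) = E°cell + E°(Fe²⁺/Fe) = +0.980 + (-0.44) = +0.54 V.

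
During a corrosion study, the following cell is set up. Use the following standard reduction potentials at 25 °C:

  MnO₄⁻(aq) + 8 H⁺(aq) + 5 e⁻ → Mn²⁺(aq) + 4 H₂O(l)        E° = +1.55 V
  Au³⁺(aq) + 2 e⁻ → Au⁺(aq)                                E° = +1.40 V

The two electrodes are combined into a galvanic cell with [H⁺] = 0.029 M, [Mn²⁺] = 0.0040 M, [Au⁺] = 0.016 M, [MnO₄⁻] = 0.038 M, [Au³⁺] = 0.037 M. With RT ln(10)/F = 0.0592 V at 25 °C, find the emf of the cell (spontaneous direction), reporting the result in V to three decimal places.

MnO₄⁻/Mn²⁺ is the cathode (higher E°), Au³⁺/Au⁺ the anode: E°cell = +1.55 − (+1.40) = +0.15 V, n = 10.
Overall: 2 MnO₄⁻(aq) + 16 H⁺(aq) + 5 Au⁺(aq) → 2 Mn²⁺(aq) + 8 H₂O(l) + 5 Au³⁺(aq)
Q = [Mn²⁺]^2·[Au³⁺]^5 / ([MnO₄⁻]^2·[H⁺]^16·[Au⁺]^5); log Q = 24.467.
E = E° − (0.0592/n) log Q = +0.15 − (0.0592/10)(24.467) = +0.005 V.

+0.005 V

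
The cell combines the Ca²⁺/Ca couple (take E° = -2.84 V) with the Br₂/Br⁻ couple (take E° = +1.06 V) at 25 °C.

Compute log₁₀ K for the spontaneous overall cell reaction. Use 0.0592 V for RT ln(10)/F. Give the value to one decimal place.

Cathode: Br₂/Br⁻; anode: Ca²⁺/Ca. E°cell = +3.90 V, n = 2.
log K = nE°cell / 0.0592 = (2)(+3.90) / 0.0592 = 131.8.

131.8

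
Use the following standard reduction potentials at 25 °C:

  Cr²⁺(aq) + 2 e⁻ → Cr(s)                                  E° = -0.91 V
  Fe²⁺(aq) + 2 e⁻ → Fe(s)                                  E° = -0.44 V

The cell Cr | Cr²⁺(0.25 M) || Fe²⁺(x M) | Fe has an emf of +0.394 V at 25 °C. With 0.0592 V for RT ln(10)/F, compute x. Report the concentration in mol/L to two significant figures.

Fe²⁺/Fe is the cathode, Cr²⁺/Cr the anode: E°cell = +0.47 V, n = 2.
Overall reaction: Fe²⁺(aq) + Cr(s) → Fe(s) + Cr²⁺(aq); Q = [Cr²⁺]^1/[Fe²⁺]^1.
From E = E° − (0.0592/n) log Q: log Q = (E° − E)·n/0.0592 = (+0.47 − (+0.394))·2/0.0592 = 2.5676.
So 1·log[Fe²⁺] = 1·log(0.25) − log Q = -0.6021 − (2.5676) = -3.1697; [Fe²⁺] = 10^(-3.1697) ≈ 0.00068 M.

0.00068 M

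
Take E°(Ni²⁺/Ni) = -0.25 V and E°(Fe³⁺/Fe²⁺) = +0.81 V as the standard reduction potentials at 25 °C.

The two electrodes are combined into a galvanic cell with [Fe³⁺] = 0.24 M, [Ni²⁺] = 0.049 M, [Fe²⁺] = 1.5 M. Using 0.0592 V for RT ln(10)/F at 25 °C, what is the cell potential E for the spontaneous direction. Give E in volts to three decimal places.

Fe³⁺/Fe²⁺ is the cathode (higher E°), Ni²⁺/Ni the anode: E°cell = +0.81 − (-0.25) = +1.06 V, n = 2.
Overall: 2 Fe³⁺(aq) + Ni(s) → 2 Fe²⁺(aq) + Ni²⁺(aq)
Q = [Fe²⁺]^2·[Ni²⁺] / ([Fe³⁺]^2); log Q = 0.282.
E = E° − (0.0592/n) log Q = +1.06 − (0.0592/2)(0.282) = +1.052 V.

+1.052 V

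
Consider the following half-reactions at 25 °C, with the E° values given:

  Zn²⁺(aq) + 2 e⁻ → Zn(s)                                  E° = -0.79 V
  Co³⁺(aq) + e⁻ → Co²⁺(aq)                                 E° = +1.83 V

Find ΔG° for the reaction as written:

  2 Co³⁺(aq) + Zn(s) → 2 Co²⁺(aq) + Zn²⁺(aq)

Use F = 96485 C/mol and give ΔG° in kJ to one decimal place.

As written, Co³⁺/Co²⁺ is reduced (cathode) and Zn²⁺/Zn is oxidised (anode), so E°cell = (+1.83) − (-0.79) = +2.62 V.
Balancing electrons gives n = 2.
ΔG° = −nFE° = −(2)(96485)(+2.62) = -505,581 J = -505.6 kJ.

-505.6 kJ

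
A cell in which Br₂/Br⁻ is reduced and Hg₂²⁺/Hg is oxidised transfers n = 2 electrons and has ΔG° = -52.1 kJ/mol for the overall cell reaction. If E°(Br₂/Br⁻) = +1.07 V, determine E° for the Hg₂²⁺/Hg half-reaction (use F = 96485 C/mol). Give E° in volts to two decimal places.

E°cell = −ΔG°/(nF) = −(-52.1×10³)/((2)(96485)) = +0.270 V.
Since Br₂/Br⁻ is the cathode and Hg₂²⁺/Hg the anode, E°cell = E°(Br₂/Br⁻) − E°(Hg₂²⁺/Hg).
So E°(Hg₂²⁺/Hg) = E°(Br₂/Br⁻) − E°cell = (+1.07) − (+0.270) = +0.80 V.

+0.80 V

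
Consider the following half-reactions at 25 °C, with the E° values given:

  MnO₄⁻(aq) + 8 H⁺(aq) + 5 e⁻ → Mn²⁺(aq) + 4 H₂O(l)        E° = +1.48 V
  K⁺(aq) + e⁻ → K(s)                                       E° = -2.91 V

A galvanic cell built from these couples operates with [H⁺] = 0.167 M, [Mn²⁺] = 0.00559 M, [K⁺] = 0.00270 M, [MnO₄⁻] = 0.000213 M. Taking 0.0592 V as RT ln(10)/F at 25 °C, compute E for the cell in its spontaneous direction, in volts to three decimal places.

MnO₄⁻/Mn²⁺ is the cathode (higher E°), K⁺/K the anode: E°cell = +1.48 − (-2.91) = +4.39 V, n = 5.
Overall: MnO₄⁻(aq) + 8 H⁺(aq) + 5 K(s) → Mn²⁺(aq) + 4 H₂O(l) + 5 K⁺(aq)
Q = [Mn²⁺]·[K⁺]^5 / ([MnO₄⁻]·[H⁺]^8); log Q = -5.206.
E = E° − (0.0592/n) log Q = +4.39 − (0.0592/5)(-5.206) = +4.452 V.

+4.452 V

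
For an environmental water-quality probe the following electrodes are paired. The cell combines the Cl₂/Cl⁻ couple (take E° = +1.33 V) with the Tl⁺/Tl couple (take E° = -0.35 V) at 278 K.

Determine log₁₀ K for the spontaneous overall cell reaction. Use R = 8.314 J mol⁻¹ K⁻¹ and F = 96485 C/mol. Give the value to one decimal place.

60.9

Cathode: Cl₂/Cl⁻; anode: Tl⁺/Tl. E°cell = (+1.33) − (-0.35) = +1.68 V, with n = 2.
ΔG° = −nFE° = −RT ln K, so ln K = nFE°/(RT) = (2)(96485)(+1.68) / ((8.314)(278)) = 140.263.
log₁₀ K = 140.263 / ln 10 = 60.9.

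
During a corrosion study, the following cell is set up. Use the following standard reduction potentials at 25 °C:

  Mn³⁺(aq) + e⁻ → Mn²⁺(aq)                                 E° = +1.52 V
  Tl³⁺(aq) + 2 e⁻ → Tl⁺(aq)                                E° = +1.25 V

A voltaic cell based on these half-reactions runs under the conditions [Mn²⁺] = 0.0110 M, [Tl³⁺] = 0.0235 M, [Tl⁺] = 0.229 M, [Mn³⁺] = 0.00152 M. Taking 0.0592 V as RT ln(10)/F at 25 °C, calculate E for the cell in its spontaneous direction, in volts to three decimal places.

+0.248 V

Mn³⁺/Mn²⁺ is the cathode (higher E°), Tl³⁺/Tl⁺ the anode: E°cell = +1.52 − (+1.25) = +0.27 V, n = 2.
Overall: 2 Mn³⁺(aq) + Tl⁺(aq) → 2 Mn²⁺(aq) + Tl³⁺(aq)
Q = [Mn²⁺]^2·[Tl³⁺] / ([Mn³⁺]^2·[Tl⁺]); log Q = 0.730.
E = E° − (0.0592/n) log Q = +0.27 − (0.0592/2)(0.730) = +0.248 V.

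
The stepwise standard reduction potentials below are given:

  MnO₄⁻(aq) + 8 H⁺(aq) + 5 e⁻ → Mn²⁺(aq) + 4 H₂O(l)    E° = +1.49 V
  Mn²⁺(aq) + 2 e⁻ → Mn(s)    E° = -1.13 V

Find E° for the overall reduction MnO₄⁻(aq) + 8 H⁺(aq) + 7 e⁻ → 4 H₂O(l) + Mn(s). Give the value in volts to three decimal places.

+0.741 V

Since ΔG° = −nFE° is additive over sequential reductions, n₃E°₃ = n₁E°₁ + n₂E°₂.
E°₃ = (5×+1.49 + 2×-1.13) / 7 = (+5.190) / 7 = +0.741 V.
Simply averaging or adding the two E° values would be wrong; the electron-weighted sum is required.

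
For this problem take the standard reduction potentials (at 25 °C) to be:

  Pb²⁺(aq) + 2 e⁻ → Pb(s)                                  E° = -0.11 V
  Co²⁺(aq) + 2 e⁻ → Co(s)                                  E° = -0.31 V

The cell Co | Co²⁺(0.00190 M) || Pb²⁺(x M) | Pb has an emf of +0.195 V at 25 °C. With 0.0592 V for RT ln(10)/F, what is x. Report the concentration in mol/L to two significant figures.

0.0013 M

Pb²⁺/Pb is the cathode, Co²⁺/Co the anode: E°cell = +0.20 V, n = 2.
Overall reaction: Pb²⁺(aq) + Co(s) → Pb(s) + Co²⁺(aq); Q = [Co²⁺]^1/[Pb²⁺]^1.
From E = E° − (0.0592/n) log Q: log Q = (E° − E)·n/0.0592 = (+0.20 − (+0.195))·2/0.0592 = 0.1689.
So 1·log[Pb²⁺] = 1·log(0.0019) − log Q = -2.7212 − (0.1689) = -2.8901; [Pb²⁺] = 10^(-2.8901) ≈ 0.0013 M.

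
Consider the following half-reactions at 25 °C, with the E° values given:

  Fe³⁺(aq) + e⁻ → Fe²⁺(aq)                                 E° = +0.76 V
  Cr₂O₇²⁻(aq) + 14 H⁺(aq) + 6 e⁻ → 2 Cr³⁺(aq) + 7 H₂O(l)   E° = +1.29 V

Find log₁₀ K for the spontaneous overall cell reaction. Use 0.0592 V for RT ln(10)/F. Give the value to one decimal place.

Cathode: Cr₂O₇²⁻/Cr³⁺; anode: Fe³⁺/Fe²⁺. E°cell = +0.53 V, n = 6.
log K = nE°cell / 0.0592 = (6)(+0.53) / 0.0592 = 53.7.

53.7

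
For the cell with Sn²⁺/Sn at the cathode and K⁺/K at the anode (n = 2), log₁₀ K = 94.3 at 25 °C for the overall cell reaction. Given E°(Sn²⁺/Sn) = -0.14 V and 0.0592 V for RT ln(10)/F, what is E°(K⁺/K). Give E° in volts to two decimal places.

E°cell = (0.0592/n)·log K = (0.0592/2)(94.3) = +2.791 V.
Since Sn²⁺/Sn is the cathode and K⁺/K the anode, E°cell = E°(Sn²⁺/Sn) − E°(K⁺/K).
So E°(K⁺/K) = E°(Sn²⁺/Sn) − E°cell = (-0.14) − (+2.791) = -2.93 V.

-2.93 V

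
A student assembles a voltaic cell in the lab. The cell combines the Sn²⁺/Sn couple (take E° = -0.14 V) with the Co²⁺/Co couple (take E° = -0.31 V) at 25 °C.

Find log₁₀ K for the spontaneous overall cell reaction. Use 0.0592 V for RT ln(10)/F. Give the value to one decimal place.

5.7

Cathode: Sn²⁺/Sn; anode: Co²⁺/Co. E°cell = +0.17 V, n = 2.
log K = nE°cell / 0.0592 = (2)(+0.17) / 0.0592 = 5.7.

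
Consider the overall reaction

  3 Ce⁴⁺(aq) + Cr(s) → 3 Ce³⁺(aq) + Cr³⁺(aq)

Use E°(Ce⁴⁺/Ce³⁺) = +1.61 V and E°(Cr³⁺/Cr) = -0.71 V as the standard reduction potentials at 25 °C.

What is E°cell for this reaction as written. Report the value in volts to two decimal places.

The Ce⁴⁺/Ce³⁺ couple has the higher reduction potential, so it is the cathode; Cr³⁺/Cr is oxidised at the anode.
E°cell = E°(cathode) − E°(anode) = (+1.61) − (-0.71) = +2.32 V.

+2.32 V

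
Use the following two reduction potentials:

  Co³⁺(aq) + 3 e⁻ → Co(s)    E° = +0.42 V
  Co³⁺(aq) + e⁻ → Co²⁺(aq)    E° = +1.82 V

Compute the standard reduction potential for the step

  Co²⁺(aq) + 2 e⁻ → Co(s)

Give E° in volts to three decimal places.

Sequential free energies add, so n₃E°₃ = n₁E°₁ + n₂E°₂.
With n₃ = 3, and the known step contributing 1×(+1.82) V, the unknown satisfies 2·E° = 3×(+0.42) − 1×(+1.82) = -0.560.
E° = -0.560 / 2 = -0.280 V.

-0.280 V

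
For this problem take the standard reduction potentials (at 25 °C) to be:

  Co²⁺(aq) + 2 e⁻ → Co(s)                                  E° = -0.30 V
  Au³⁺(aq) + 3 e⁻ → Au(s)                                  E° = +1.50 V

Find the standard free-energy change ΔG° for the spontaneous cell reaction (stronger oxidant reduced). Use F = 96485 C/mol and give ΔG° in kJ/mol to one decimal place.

-1042.0 kJ/mol

Au³⁺/Au (E° = +1.50 V) is the cathode; Co²⁺/Co (E° = -0.30 V) is the anode, so E°cell = +1.80 V.
Balancing electrons gives n = 6 (lcm of 3 and 2).
ΔG° = −nFE° = −(6)(96485)(+1.80) = -1,042,038 J = -1042.0 kJ/mol.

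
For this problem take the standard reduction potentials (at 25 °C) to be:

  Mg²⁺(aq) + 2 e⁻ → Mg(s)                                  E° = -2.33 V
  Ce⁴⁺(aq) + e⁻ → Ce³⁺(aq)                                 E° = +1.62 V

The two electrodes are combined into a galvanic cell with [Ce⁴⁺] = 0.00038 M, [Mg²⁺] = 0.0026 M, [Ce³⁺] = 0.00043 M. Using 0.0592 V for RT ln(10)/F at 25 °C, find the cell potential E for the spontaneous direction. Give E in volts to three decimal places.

Ce⁴⁺/Ce³⁺ is the cathode (higher E°), Mg²⁺/Mg the anode: E°cell = +1.62 − (-2.33) = +3.95 V, n = 2.
Overall: 2 Ce⁴⁺(aq) + Mg(s) → 2 Ce³⁺(aq) + Mg²⁺(aq)
Q = [Ce³⁺]^2·[Mg²⁺] / ([Ce⁴⁺]^2); log Q = -2.478.
E = E° − (0.0592/n) log Q = +3.95 − (0.0592/2)(-2.478) = +4.023 V.

+4.023 V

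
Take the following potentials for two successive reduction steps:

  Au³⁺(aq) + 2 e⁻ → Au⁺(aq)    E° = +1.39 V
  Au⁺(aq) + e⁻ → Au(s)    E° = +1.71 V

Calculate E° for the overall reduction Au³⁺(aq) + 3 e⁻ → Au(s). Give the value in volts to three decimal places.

+1.497 V

Adding the free-energy changes (−nFE°) of the two steps gives −n₃FE°₃ = −n₁FE°₁ − n₂FE°₂.
E°₃ = (2×+1.39 + 1×+1.71) / 3 = (+4.490) / 3 = +1.497 V.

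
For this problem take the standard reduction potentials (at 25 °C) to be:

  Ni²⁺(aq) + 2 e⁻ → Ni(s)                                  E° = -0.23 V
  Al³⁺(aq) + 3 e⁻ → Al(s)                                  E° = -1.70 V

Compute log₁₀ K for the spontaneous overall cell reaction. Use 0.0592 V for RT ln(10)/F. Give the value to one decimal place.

Cathode: Ni²⁺/Ni; anode: Al³⁺/Al. E°cell = +1.47 V, n = 6.
log K = nE°cell / 0.0592 = (6)(+1.47) / 0.0592 = 149.0.

149.0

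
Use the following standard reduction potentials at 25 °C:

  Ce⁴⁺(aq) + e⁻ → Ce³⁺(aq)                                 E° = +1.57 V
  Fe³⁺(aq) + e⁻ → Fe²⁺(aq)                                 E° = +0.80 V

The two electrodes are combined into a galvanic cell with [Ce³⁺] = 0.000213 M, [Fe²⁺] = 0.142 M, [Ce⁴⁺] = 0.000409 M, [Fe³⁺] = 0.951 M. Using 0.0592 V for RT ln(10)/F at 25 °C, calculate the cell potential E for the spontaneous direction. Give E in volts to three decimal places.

Ce⁴⁺/Ce³⁺ is the cathode (higher E°), Fe³⁺/Fe²⁺ the anode: E°cell = +1.57 − (+0.80) = +0.77 V, n = 1.
Overall: Ce⁴⁺(aq) + Fe²⁺(aq) → Ce³⁺(aq) + Fe³⁺(aq)
Q = [Ce³⁺]·[Fe³⁺] / ([Ce⁴⁺]·[Fe²⁺]); log Q = 0.543.
E = E° − (0.0592/n) log Q = +0.77 − (0.0592/1)(0.543) = +0.738 V.

+0.738 V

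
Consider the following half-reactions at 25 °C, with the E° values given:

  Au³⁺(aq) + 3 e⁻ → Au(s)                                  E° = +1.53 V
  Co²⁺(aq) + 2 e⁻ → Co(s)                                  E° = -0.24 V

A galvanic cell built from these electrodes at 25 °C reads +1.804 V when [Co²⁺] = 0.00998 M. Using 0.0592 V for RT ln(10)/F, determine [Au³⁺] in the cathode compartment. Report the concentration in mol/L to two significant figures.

0.053 M

Au³⁺/Au is the cathode, Co²⁺/Co the anode: E°cell = +1.77 V, n = 6.
Overall reaction: 2 Au³⁺(aq) + 3 Co(s) → 2 Au(s) + 3 Co²⁺(aq); Q = [Co²⁺]^3/[Au³⁺]^2.
From E = E° − (0.0592/n) log Q: log Q = (E° − E)·n/0.0592 = (+1.77 − (+1.804))·6/0.0592 = -3.4459.
So 2·log[Au³⁺] = 3·log(0.00998) − log Q = -6.0026 − (-3.4459) = -2.5567; log[Au³⁺] = -2.5567 / 2 = -1.2784; [Au³⁺] = 10^(-1.2784) ≈ 0.053 M.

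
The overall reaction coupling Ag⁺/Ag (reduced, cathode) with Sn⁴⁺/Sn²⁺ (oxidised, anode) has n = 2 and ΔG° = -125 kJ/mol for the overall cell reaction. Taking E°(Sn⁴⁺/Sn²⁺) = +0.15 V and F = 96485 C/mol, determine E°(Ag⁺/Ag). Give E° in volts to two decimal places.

E°cell = −ΔG°/(nF) = −(-125×10³)/((2)(96485)) = +0.648 V.
Since Ag⁺/Ag is the cathode and Sn⁴⁺/Sn²⁺ the anode, E°cell = E°(Ag⁺/Ag) − E°(Sn⁴⁺/Sn²⁺).
So E°(Ag⁺/Ag) = E°cell + E°(Sn⁴⁺/Sn²⁺) = +0.648 + (+0.15) = +0.80 V.

+0.80 V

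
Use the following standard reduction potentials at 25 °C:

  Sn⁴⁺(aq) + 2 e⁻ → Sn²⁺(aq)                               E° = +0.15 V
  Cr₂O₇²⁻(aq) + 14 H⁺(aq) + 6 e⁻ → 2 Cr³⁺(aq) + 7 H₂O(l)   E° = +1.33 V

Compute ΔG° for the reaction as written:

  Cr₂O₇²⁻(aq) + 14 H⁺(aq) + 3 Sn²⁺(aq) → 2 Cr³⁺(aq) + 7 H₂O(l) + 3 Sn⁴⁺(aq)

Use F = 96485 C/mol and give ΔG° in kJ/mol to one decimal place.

As written, Cr₂O₇²⁻/Cr³⁺ is reduced (cathode) and Sn⁴⁺/Sn²⁺ is oxidised (anode), so E°cell = (+1.33) − (+0.15) = +1.18 V.
Balancing electrons gives n = 6.
ΔG° = −nFE° = −(6)(96485)(+1.18) = -683,114 J = -683.1 kJ/mol.

-683.1 kJ/mol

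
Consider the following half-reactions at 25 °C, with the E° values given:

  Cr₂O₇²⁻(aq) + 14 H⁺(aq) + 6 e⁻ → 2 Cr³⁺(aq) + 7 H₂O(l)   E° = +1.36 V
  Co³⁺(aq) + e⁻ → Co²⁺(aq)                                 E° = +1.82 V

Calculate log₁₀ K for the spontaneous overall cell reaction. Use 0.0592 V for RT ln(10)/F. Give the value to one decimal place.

Cathode: Co³⁺/Co²⁺; anode: Cr₂O₇²⁻/Cr³⁺. E°cell = +0.46 V, n = 6.
log K = nE°cell / 0.0592 = (6)(+0.46) / 0.0592 = 46.6.

46.6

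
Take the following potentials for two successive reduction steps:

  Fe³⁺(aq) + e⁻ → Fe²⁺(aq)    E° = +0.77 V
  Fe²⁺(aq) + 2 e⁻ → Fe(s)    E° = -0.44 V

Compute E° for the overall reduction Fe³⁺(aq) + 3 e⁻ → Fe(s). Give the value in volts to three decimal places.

-0.037 V

Since ΔG° = −nFE° is additive over sequential reductions, n₃E°₃ = n₁E°₁ + n₂E°₂.
E°₃ = (1×+0.77 + 2×-0.44) / 3 = (-0.110) / 3 = -0.037 V.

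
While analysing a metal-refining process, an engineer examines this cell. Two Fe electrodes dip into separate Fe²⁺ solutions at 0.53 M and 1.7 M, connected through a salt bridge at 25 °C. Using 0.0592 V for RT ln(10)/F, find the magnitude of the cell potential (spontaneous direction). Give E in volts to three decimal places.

For a concentration cell E°cell = 0. The 1.7 M side is the cathode (reduction is favoured where [Fe²⁺] is higher).
With n = 2, E = −(0.0592/2) log([Fe²⁺]ₐₙ/[Fe²⁺]꜀ₐₜ) = −(0.0592/2) log(0.53/1.7) = −(0.0592/2)(-0.506) = +0.015 V.

+0.015 V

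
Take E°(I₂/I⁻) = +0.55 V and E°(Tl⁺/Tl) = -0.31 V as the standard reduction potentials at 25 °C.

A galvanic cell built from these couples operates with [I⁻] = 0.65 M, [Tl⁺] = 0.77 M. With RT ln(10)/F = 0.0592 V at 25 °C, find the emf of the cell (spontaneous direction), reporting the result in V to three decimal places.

I₂/I⁻ is the cathode (higher E°), Tl⁺/Tl the anode: E°cell = +0.55 − (-0.31) = +0.86 V, n = 2.
Overall: I₂(s) + 2 Tl(s) → 2 I⁻(aq) + 2 Tl⁺(aq)
Q = [I⁻]^2·[Tl⁺]^2; log Q = -0.601.
E = E° − (0.0592/n) log Q = +0.86 − (0.0592/2)(-0.601) = +0.878 V.

+0.878 V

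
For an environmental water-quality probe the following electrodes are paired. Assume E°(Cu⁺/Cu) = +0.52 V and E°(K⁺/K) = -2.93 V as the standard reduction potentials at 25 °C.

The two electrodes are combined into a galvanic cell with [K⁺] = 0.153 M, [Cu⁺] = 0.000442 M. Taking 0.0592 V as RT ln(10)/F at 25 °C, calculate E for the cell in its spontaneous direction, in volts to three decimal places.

+3.300 V

Cu⁺/Cu is the cathode (higher E°), K⁺/K the anode: E°cell = +0.52 − (-2.93) = +3.45 V, n = 1.
Overall: Cu⁺(aq) + K(s) → Cu(s) + K⁺(aq)
Q = [K⁺] / ([Cu⁺]); log Q = 2.539.
E = E° − (0.0592/n) log Q = +3.45 − (0.0592/1)(2.539) = +3.300 V.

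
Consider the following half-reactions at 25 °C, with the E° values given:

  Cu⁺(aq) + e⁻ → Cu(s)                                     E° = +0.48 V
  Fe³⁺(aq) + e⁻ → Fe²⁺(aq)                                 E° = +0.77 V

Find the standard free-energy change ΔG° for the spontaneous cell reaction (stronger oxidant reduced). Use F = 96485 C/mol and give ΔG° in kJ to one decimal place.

-28.0 kJ

Fe³⁺/Fe²⁺ (E° = +0.77 V) is the cathode; Cu⁺/Cu (E° = +0.48 V) is the anode, so E°cell = +0.29 V.
Balancing electrons gives n = 1 (lcm of 1 and 1).
ΔG° = −nFE° = −(1)(96485)(+0.29) = -27,981 J = -28.0 kJ.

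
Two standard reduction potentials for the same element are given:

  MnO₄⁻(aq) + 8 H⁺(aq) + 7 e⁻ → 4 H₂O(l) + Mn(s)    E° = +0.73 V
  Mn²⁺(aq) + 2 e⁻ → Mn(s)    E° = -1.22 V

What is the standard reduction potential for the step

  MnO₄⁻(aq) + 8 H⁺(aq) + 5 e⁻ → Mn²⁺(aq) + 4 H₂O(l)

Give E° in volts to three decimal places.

+1.510 V

Sequential free energies add, so n₃E°₃ = n₁E°₁ + n₂E°₂.
With n₃ = 7, and the known step contributing 2×(-1.22) V, the unknown satisfies 5·E° = 7×(+0.73) − 2×(-1.22) = +7.550.
E° = +7.550 / 5 = +1.510 V.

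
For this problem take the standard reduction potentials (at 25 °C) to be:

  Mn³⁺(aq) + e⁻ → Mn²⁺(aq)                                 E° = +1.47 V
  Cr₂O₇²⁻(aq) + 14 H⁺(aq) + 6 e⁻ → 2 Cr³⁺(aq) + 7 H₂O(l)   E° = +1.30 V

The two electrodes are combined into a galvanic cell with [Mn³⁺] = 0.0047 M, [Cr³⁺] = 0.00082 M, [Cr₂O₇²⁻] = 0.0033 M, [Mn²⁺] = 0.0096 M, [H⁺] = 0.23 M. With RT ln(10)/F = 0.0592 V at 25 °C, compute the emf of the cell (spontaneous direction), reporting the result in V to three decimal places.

+0.203 V

Mn³⁺/Mn²⁺ is the cathode (higher E°), Cr₂O₇²⁻/Cr³⁺ the anode: E°cell = +1.47 − (+1.30) = +0.17 V, n = 6.
Overall: 6 Mn³⁺(aq) + 2 Cr³⁺(aq) + 7 H₂O(l) → 6 Mn²⁺(aq) + Cr₂O₇²⁻(aq) + 14 H⁺(aq)
Q = [Mn²⁺]^6·[Cr₂O₇²⁻]·[H⁺]^14 / ([Mn³⁺]^6·[Cr³⁺]^2); log Q = -3.384.
E = E° − (0.0592/n) log Q = +0.17 − (0.0592/6)(-3.384) = +0.203 V.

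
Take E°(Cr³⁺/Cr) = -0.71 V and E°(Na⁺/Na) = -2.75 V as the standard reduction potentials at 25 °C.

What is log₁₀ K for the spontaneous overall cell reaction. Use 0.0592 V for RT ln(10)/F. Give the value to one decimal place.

103.4

Cathode: Cr³⁺/Cr; anode: Na⁺/Na. E°cell = +2.04 V, n = 3.
log K = nE°cell / 0.0592 = (3)(+2.04) / 0.0592 = 103.4.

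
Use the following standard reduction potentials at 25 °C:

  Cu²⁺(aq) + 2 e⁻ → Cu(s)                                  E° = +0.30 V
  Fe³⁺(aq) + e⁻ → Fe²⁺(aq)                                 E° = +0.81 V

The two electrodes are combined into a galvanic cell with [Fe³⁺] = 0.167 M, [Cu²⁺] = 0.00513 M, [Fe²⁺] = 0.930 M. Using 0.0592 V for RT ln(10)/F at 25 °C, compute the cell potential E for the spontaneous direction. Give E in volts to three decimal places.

+0.534 V

Fe³⁺/Fe²⁺ is the cathode (higher E°), Cu²⁺/Cu the anode: E°cell = +0.81 − (+0.30) = +0.51 V, n = 2.
Overall: 2 Fe³⁺(aq) + Cu(s) → 2 Fe²⁺(aq) + Cu²⁺(aq)
Q = [Fe²⁺]^2·[Cu²⁺] / ([Fe³⁺]^2); log Q = -0.798.
E = E° − (0.0592/n) log Q = +0.51 − (0.0592/2)(-0.798) = +0.534 V.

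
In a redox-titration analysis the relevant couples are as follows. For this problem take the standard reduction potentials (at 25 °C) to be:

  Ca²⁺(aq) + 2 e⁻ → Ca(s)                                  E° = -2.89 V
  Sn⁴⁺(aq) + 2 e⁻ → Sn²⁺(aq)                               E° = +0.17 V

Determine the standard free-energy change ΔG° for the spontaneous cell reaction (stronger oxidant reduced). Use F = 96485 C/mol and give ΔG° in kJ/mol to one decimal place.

-590.5 kJ/mol

Sn⁴⁺/Sn²⁺ (E° = +0.17 V) is the cathode; Ca²⁺/Ca (E° = -2.89 V) is the anode, so E°cell = +3.06 V.
Balancing electrons gives n = 2 (lcm of 2 and 2).
ΔG° = −nFE° = −(2)(96485)(+3.06) = -590,488 J = -590.5 kJ/mol.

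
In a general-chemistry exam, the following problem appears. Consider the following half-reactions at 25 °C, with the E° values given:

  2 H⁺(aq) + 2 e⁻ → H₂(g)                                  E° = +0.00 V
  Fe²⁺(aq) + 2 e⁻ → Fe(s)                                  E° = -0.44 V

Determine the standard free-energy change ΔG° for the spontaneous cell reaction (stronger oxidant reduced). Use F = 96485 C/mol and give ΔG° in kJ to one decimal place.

H⁺/H₂ (E° = +0.00 V) is the cathode; Fe²⁺/Fe (E° = -0.44 V) is the anode, so E°cell = +0.44 V.
Balancing electrons gives n = 2 (lcm of 2 and 2).
ΔG° = −nFE° = −(2)(96485)(+0.44) = -84,907 J = -84.9 kJ.

-84.9 kJ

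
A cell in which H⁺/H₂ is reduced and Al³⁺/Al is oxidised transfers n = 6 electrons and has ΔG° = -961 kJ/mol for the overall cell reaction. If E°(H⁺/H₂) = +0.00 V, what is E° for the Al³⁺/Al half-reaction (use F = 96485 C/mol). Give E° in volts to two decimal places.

E°cell = −ΔG°/(nF) = −(-961×10³)/((6)(96485)) = +1.660 V.
Since H⁺/H₂ is the cathode and Al³⁺/Al the anode, E°cell = E°(H⁺/H₂) − E°(Al³⁺/Al).
So E°(Al³⁺/Al) = E°(H⁺/H₂) − E°cell = (+0.00) − (+1.660) = -1.66 V.

-1.66 V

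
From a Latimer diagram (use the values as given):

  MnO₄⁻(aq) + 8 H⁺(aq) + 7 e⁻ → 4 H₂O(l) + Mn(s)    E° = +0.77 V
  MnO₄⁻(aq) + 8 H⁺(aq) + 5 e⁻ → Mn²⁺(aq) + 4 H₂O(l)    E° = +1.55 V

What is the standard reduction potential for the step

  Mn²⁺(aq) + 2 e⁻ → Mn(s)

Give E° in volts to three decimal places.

Sequential free energies add, so n₃E°₃ = n₁E°₁ + n₂E°₂.
With n₃ = 7, and the known step contributing 5×(+1.55) V, the unknown satisfies 2·E° = 7×(+0.77) − 5×(+1.55) = -2.360.
E° = -2.360 / 2 = -1.180 V.

-1.180 V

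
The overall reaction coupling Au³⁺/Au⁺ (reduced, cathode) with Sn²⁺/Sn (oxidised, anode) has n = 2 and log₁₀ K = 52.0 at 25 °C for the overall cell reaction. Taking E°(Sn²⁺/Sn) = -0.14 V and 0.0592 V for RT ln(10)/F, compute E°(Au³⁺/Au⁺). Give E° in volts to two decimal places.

E°cell = (0.0592/n)·log K = (0.0592/2)(52.0) = +1.539 V.
Since Au³⁺/Au⁺ is the cathode and Sn²⁺/Sn the anode, E°cell = E°(Au³⁺/Au⁺) − E°(Sn²⁺/Sn).
So E°(Au³⁺/Au⁺) = E°cell + E°(Sn²⁺/Sn) = +1.539 + (-0.14) = +1.40 V.

+1.40 V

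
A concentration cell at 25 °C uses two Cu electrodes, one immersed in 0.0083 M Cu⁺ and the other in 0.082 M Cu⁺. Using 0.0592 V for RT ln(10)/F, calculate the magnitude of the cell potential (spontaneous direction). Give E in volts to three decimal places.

+0.059 V

For a concentration cell E°cell = 0. The 0.082 M side is the cathode (reduction is favoured where [Cu⁺] is higher).
With n = 1, E = −(0.0592/1) log([Cu⁺]ₐₙ/[Cu⁺]꜀ₐₜ) = −(0.0592/1) log(0.0083/0.082) = −(0.0592/1)(-0.995) = +0.059 V.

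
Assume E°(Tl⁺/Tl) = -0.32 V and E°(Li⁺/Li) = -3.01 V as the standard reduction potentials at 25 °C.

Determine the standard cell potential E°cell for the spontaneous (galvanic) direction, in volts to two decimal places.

+2.69 V

The Tl⁺/Tl couple has the higher reduction potential, so it is the cathode; Li⁺/Li is oxidised at the anode.
E°cell = E°(cathode) − E°(anode) = (-0.32) − (-3.01) = +2.69 V.
Since E°cell > 0, the reaction is spontaneous under standard conditions.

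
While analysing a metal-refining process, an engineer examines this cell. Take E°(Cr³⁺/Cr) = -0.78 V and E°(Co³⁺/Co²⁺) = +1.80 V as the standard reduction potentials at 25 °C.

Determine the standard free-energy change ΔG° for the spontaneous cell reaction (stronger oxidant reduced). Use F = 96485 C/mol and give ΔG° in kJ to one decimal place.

Co³⁺/Co²⁺ (E° = +1.80 V) is the cathode; Cr³⁺/Cr (E° = -0.78 V) is the anode, so E°cell = +2.58 V.
Balancing electrons gives n = 3 (lcm of 1 and 3).
ΔG° = −nFE° = −(3)(96485)(+2.58) = -746,794 J = -746.8 kJ.

-746.8 kJ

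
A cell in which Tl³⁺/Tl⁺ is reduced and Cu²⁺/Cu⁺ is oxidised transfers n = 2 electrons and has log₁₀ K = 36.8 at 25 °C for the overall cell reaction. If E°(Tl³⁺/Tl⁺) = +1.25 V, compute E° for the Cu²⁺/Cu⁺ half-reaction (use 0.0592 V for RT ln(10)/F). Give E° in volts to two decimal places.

E°cell = (0.0592/n)·log K = (0.0592/2)(36.8) = +1.089 V.
Since Tl³⁺/Tl⁺ is the cathode and Cu²⁺/Cu⁺ the anode, E°cell = E°(Tl³⁺/Tl⁺) − E°(Cu²⁺/Cu⁺).
So E°(Cu²⁺/Cu⁺) = E°(Tl³⁺/Tl⁺) − E°cell = (+1.25) − (+1.089) = +0.16 V.

+0.16 V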